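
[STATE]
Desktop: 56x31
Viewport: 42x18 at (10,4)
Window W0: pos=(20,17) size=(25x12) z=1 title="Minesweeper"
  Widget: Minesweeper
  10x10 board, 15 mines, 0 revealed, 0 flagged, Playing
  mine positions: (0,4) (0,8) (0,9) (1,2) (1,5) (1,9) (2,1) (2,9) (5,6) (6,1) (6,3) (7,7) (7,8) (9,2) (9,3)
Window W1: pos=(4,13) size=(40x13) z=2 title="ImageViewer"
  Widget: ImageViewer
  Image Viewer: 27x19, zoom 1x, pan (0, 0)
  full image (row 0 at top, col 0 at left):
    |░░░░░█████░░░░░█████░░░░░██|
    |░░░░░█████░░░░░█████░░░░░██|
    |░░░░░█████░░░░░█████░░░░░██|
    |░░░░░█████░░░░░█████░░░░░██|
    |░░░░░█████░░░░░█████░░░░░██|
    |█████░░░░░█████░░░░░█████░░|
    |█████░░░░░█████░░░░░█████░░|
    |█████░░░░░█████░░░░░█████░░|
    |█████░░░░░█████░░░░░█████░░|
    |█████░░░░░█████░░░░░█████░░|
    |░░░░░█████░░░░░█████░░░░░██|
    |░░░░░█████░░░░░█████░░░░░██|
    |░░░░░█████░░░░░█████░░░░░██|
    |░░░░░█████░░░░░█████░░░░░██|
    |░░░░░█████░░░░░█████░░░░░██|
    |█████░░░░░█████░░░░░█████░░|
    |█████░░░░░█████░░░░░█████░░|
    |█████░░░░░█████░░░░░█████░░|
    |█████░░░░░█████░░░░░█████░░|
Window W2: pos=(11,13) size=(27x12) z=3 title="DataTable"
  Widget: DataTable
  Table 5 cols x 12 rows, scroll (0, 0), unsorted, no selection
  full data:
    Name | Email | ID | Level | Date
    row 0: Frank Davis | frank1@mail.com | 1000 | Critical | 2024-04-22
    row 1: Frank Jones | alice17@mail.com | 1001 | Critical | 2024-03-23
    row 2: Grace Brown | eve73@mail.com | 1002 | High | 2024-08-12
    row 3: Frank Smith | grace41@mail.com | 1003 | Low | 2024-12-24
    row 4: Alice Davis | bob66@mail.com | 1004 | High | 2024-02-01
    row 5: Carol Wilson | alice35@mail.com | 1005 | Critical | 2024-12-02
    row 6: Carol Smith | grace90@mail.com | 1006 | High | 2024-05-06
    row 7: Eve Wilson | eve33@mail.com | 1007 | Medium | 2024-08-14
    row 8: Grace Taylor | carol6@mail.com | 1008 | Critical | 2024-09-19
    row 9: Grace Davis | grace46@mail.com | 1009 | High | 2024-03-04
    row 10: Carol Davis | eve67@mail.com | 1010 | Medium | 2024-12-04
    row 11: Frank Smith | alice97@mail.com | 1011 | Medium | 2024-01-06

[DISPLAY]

                                          
                                          
                                          
                                          
                                          
                                          
                                          
                                          
                                          
━┏━━━━━━━━━━━━━━━━━━━━━━━━━┓━━━━━┓        
e┃ DataTable               ┃     ┃        
─┠─────────────────────────┨─────┨        
█┃Name        │Email       ┃     ┃        
█┃────────────┼────────────┃     ┃┓       
█┃Frank Davis │frank1@mail.┃     ┃┃       
█┃Frank Jones │alice17@mail┃     ┃┨       
█┃Grace Brown │eve73@mail.c┃     ┃┃       
░┃Frank Smith │grace41@mail┃     ┃┃       


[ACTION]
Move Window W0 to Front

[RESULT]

                                          
                                          
                                          
                                          
                                          
                                          
                                          
                                          
                                          
━┏━━━━━━━━━━━━━━━━━━━━━━━━━┓━━━━━┓        
e┃ DataTable               ┃     ┃        
─┠─────────────────────────┨─────┨        
█┃Name        │Email       ┃     ┃        
█┃────────┏━━━━━━━━━━━━━━━━━━━━━━━┓       
█┃Frank Da┃ Minesweeper           ┃       
█┃Frank Jo┠───────────────────────┨       
█┃Grace Br┃■■■■■■■■■■             ┃       
░┃Frank Sm┃■■■■■■■■■■             ┃       


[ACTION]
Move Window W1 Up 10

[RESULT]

eViewer                          ┃        
─────────────────────────────────┨        
█████░░░░░█████░░░░░██           ┃        
█████░░░░░█████░░░░░██           ┃        
█████░░░░░█████░░░░░██           ┃        
█████░░░░░█████░░░░░██           ┃        
█████░░░░░█████░░░░░██           ┃        
░░░░░█████░░░░░█████░░           ┃        
░░░░░█████░░░░░█████░░           ┃        
░┏━━━━━━━━━━━━━━━━━━━━━━━━━┓     ┃        
░┃ DataTable               ┃     ┃        
━┠─────────────────────────┨━━━━━┛        
 ┃Name        │Email       ┃              
 ┃────────┏━━━━━━━━━━━━━━━━━━━━━━━┓       
 ┃Frank Da┃ Minesweeper           ┃       
 ┃Frank Jo┠───────────────────────┨       
 ┃Grace Br┃■■■■■■■■■■             ┃       
 ┃Frank Sm┃■■■■■■■■■■             ┃       


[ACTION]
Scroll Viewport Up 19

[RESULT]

                                          
                                          
                                          
━━━━━━━━━━━━━━━━━━━━━━━━━━━━━━━━━┓        
eViewer                          ┃        
─────────────────────────────────┨        
█████░░░░░█████░░░░░██           ┃        
█████░░░░░█████░░░░░██           ┃        
█████░░░░░█████░░░░░██           ┃        
█████░░░░░█████░░░░░██           ┃        
█████░░░░░█████░░░░░██           ┃        
░░░░░█████░░░░░█████░░           ┃        
░░░░░█████░░░░░█████░░           ┃        
░┏━━━━━━━━━━━━━━━━━━━━━━━━━┓     ┃        
░┃ DataTable               ┃     ┃        
━┠─────────────────────────┨━━━━━┛        
 ┃Name        │Email       ┃              
 ┃────────┏━━━━━━━━━━━━━━━━━━━━━━━┓       


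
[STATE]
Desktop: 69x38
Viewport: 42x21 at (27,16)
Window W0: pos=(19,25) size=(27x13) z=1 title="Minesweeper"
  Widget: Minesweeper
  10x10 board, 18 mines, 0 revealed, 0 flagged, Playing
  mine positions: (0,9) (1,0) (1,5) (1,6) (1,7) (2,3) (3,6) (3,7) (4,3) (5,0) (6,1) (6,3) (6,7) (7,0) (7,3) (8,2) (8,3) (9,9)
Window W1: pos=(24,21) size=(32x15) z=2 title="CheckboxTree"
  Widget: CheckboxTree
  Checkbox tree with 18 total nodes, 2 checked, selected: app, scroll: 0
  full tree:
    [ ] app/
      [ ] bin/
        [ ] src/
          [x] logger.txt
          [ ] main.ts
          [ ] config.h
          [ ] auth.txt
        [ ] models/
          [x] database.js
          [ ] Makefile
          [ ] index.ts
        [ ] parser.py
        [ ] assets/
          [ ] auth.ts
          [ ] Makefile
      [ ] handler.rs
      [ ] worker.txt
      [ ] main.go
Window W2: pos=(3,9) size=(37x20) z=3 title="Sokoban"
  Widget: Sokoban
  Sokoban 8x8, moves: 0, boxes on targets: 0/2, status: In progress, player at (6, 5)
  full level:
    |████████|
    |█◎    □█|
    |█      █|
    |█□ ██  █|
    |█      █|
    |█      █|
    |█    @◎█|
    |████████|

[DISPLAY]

            ┃                             
            ┃                             
            ┃                             
            ┃                             
            ┃                             
            ┃━━━━━━━━━━━━━━━┓             
            ┃               ┃             
            ┃───────────────┨             
            ┃               ┃             
            ┃               ┃             
            ┃               ┃             
            ┃er.txt         ┃             
━━━━━━━━━━━━┛.ts            ┃             
     [ ] config.h           ┃             
     [ ] auth.txt           ┃             
   [-] models/              ┃             
     [x] database.js        ┃             
     [ ] Makefile           ┃             
     [ ] index.ts           ┃             
━━━━━━━━━━━━━━━━━━━━━━━━━━━━┛             
■■■               ┃                       


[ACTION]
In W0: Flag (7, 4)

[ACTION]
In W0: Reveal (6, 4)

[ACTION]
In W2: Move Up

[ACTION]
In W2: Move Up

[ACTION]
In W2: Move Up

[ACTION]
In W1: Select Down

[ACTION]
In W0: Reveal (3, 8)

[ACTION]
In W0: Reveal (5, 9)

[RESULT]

            ┃                             
            ┃                             
            ┃                             
            ┃                             
            ┃                             
            ┃━━━━━━━━━━━━━━━┓             
            ┃               ┃             
            ┃───────────────┨             
            ┃               ┃             
            ┃               ┃             
            ┃               ┃             
            ┃er.txt         ┃             
━━━━━━━━━━━━┛.ts            ┃             
     [ ] config.h           ┃             
     [ ] auth.txt           ┃             
   [-] models/              ┃             
     [x] database.js        ┃             
     [ ] Makefile           ┃             
     [ ] index.ts           ┃             
━━━━━━━━━━━━━━━━━━━━━━━━━━━━┛             
■11               ┃                       


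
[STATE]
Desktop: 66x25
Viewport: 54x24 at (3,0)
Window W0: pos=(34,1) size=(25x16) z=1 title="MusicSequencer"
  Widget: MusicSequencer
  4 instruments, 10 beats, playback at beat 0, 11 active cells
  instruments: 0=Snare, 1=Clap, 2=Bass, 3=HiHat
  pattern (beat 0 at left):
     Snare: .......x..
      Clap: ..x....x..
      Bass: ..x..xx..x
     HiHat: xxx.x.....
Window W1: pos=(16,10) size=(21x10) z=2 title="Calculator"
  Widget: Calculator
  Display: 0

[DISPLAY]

                                                      
                               ┏━━━━━━━━━━━━━━━━━━━━━━
                               ┃ MusicSequencer       
                               ┠──────────────────────
                               ┃      ▼123456789      
                               ┃ Snare·······█··      
                               ┃  Clap··█····█··      
                               ┃  Bass··█··██··█      
                               ┃ HiHat███·█·····      
                               ┃                      
             ┏━━━━━━━━━━━━━━━━━━━┓                    
             ┃ Calculator        ┃                    
             ┠───────────────────┨                    
             ┃                  0┃                    
             ┃┌───┬───┬───┬───┐  ┃                    
             ┃│ 7 │ 8 │ 9 │ ÷ │  ┃                    
             ┃├───┼───┼───┼───┤  ┃━━━━━━━━━━━━━━━━━━━━
             ┃│ 4 │ 5 │ 6 │ × │  ┃                    
             ┃└───┴───┴───┴───┘  ┃                    
             ┗━━━━━━━━━━━━━━━━━━━┛                    
                                                      
                                                      
                                                      
                                                      


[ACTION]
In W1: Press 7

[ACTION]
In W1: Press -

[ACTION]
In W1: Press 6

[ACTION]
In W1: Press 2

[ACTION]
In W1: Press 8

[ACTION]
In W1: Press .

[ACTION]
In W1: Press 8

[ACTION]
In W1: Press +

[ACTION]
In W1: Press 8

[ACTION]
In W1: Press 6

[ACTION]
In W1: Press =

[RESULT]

                                                      
                               ┏━━━━━━━━━━━━━━━━━━━━━━
                               ┃ MusicSequencer       
                               ┠──────────────────────
                               ┃      ▼123456789      
                               ┃ Snare·······█··      
                               ┃  Clap··█····█··      
                               ┃  Bass··█··██··█      
                               ┃ HiHat███·█·····      
                               ┃                      
             ┏━━━━━━━━━━━━━━━━━━━┓                    
             ┃ Calculator        ┃                    
             ┠───────────────────┨                    
             ┃             -535.8┃                    
             ┃┌───┬───┬───┬───┐  ┃                    
             ┃│ 7 │ 8 │ 9 │ ÷ │  ┃                    
             ┃├───┼───┼───┼───┤  ┃━━━━━━━━━━━━━━━━━━━━
             ┃│ 4 │ 5 │ 6 │ × │  ┃                    
             ┃└───┴───┴───┴───┘  ┃                    
             ┗━━━━━━━━━━━━━━━━━━━┛                    
                                                      
                                                      
                                                      
                                                      


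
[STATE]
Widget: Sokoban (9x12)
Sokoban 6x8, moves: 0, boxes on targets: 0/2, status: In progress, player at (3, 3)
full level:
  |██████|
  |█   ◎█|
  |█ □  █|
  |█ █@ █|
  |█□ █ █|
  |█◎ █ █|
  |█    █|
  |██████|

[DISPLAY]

██████   
█   ◎█   
█ □  █   
█ █@ █   
█□ █ █   
█◎ █ █   
█    █   
██████   
Moves: 0 
         
         
         


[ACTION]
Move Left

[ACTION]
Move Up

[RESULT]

██████   
█   ◎█   
█ □@ █   
█ █  █   
█□ █ █   
█◎ █ █   
█    █   
██████   
Moves: 1 
         
         
         


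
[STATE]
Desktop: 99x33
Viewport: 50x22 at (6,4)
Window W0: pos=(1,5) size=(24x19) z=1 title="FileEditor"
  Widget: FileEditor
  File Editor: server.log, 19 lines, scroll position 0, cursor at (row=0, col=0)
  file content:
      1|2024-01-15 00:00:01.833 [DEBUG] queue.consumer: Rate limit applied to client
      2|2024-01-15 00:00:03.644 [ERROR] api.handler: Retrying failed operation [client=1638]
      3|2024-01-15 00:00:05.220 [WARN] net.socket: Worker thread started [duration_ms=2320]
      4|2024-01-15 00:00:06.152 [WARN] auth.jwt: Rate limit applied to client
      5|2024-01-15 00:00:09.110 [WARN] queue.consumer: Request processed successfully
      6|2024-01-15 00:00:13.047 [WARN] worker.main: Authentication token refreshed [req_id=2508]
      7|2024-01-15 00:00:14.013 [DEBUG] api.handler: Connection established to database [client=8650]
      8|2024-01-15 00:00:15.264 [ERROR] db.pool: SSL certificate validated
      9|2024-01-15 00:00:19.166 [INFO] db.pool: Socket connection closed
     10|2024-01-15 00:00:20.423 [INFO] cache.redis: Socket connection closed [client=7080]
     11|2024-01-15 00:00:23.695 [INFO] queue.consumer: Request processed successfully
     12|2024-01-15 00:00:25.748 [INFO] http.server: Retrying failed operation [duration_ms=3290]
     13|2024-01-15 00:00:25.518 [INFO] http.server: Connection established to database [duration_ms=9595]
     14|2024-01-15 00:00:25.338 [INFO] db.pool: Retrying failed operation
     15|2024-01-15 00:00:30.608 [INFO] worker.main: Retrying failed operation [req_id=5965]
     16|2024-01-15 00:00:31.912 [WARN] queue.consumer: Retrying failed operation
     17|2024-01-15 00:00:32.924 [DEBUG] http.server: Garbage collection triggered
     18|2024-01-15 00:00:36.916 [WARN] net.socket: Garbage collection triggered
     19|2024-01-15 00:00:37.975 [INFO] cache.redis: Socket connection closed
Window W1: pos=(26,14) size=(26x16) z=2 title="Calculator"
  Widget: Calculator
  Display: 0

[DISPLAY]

                                                  
━━━━━━━━━━━━━━━━━━┓                               
eEditor           ┃                               
──────────────────┨                               
-01-15 00:00:01.8▲┃                               
-01-15 00:00:03.6█┃                               
-01-15 00:00:05.2░┃                               
-01-15 00:00:06.1░┃                               
-01-15 00:00:09.1░┃                               
-01-15 00:00:13.0░┃                               
-01-15 00:00:14.0░┃ ┏━━━━━━━━━━━━━━━━━━━━━━━━┓    
-01-15 00:00:15.2░┃ ┃ Calculator             ┃    
-01-15 00:00:19.1░┃ ┠────────────────────────┨    
-01-15 00:00:20.4░┃ ┃                       0┃    
-01-15 00:00:23.6░┃ ┃┌───┬───┬───┬───┐       ┃    
-01-15 00:00:25.7░┃ ┃│ 7 │ 8 │ 9 │ ÷ │       ┃    
-01-15 00:00:25.5░┃ ┃├───┼───┼───┼───┤       ┃    
-01-15 00:00:25.3░┃ ┃│ 4 │ 5 │ 6 │ × │       ┃    
-01-15 00:00:30.6▼┃ ┃├───┼───┼───┼───┤       ┃    
━━━━━━━━━━━━━━━━━━┛ ┃│ 1 │ 2 │ 3 │ - │       ┃    
                    ┃├───┼───┼───┼───┤       ┃    
                    ┃│ 0 │ . │ = │ + │       ┃    


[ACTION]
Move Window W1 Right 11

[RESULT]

                                                  
━━━━━━━━━━━━━━━━━━┓                               
eEditor           ┃                               
──────────────────┨                               
-01-15 00:00:01.8▲┃                               
-01-15 00:00:03.6█┃                               
-01-15 00:00:05.2░┃                               
-01-15 00:00:06.1░┃                               
-01-15 00:00:09.1░┃                               
-01-15 00:00:13.0░┃                               
-01-15 00:00:14.0░┃            ┏━━━━━━━━━━━━━━━━━━
-01-15 00:00:15.2░┃            ┃ Calculator       
-01-15 00:00:19.1░┃            ┠──────────────────
-01-15 00:00:20.4░┃            ┃                  
-01-15 00:00:23.6░┃            ┃┌───┬───┬───┬───┐ 
-01-15 00:00:25.7░┃            ┃│ 7 │ 8 │ 9 │ ÷ │ 
-01-15 00:00:25.5░┃            ┃├───┼───┼───┼───┤ 
-01-15 00:00:25.3░┃            ┃│ 4 │ 5 │ 6 │ × │ 
-01-15 00:00:30.6▼┃            ┃├───┼───┼───┼───┤ 
━━━━━━━━━━━━━━━━━━┛            ┃│ 1 │ 2 │ 3 │ - │ 
                               ┃├───┼───┼───┼───┤ 
                               ┃│ 0 │ . │ = │ + │ 


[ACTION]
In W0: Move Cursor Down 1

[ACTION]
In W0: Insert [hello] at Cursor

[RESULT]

                                                  
━━━━━━━━━━━━━━━━━━┓                               
eEditor           ┃                               
──────────────────┨                               
-01-15 00:00:01.8▲┃                               
o█024-01-15 00:00█┃                               
-01-15 00:00:05.2░┃                               
-01-15 00:00:06.1░┃                               
-01-15 00:00:09.1░┃                               
-01-15 00:00:13.0░┃                               
-01-15 00:00:14.0░┃            ┏━━━━━━━━━━━━━━━━━━
-01-15 00:00:15.2░┃            ┃ Calculator       
-01-15 00:00:19.1░┃            ┠──────────────────
-01-15 00:00:20.4░┃            ┃                  
-01-15 00:00:23.6░┃            ┃┌───┬───┬───┬───┐ 
-01-15 00:00:25.7░┃            ┃│ 7 │ 8 │ 9 │ ÷ │ 
-01-15 00:00:25.5░┃            ┃├───┼───┼───┼───┤ 
-01-15 00:00:25.3░┃            ┃│ 4 │ 5 │ 6 │ × │ 
-01-15 00:00:30.6▼┃            ┃├───┼───┼───┼───┤ 
━━━━━━━━━━━━━━━━━━┛            ┃│ 1 │ 2 │ 3 │ - │ 
                               ┃├───┼───┼───┼───┤ 
                               ┃│ 0 │ . │ = │ + │ 


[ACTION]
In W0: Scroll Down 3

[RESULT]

                                                  
━━━━━━━━━━━━━━━━━━┓                               
eEditor           ┃                               
──────────────────┨                               
-01-15 00:00:06.1▲┃                               
-01-15 00:00:09.1░┃                               
-01-15 00:00:13.0░┃                               
-01-15 00:00:14.0░┃                               
-01-15 00:00:15.2░┃                               
-01-15 00:00:19.1░┃                               
-01-15 00:00:20.4░┃            ┏━━━━━━━━━━━━━━━━━━
-01-15 00:00:23.6░┃            ┃ Calculator       
-01-15 00:00:25.7░┃            ┠──────────────────
-01-15 00:00:25.5░┃            ┃                  
-01-15 00:00:25.3█┃            ┃┌───┬───┬───┬───┐ 
-01-15 00:00:30.6░┃            ┃│ 7 │ 8 │ 9 │ ÷ │ 
-01-15 00:00:31.9░┃            ┃├───┼───┼───┼───┤ 
-01-15 00:00:32.9░┃            ┃│ 4 │ 5 │ 6 │ × │ 
-01-15 00:00:36.9▼┃            ┃├───┼───┼───┼───┤ 
━━━━━━━━━━━━━━━━━━┛            ┃│ 1 │ 2 │ 3 │ - │ 
                               ┃├───┼───┼───┼───┤ 
                               ┃│ 0 │ . │ = │ + │ 


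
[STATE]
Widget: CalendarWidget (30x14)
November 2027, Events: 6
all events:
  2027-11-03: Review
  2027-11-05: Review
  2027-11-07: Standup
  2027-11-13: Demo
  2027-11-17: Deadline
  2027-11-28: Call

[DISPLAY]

        November 2027         
Mo Tu We Th Fr Sa Su          
 1  2  3*  4  5*  6  7*       
 8  9 10 11 12 13* 14         
15 16 17* 18 19 20 21         
22 23 24 25 26 27 28*         
29 30                         
                              
                              
                              
                              
                              
                              
                              


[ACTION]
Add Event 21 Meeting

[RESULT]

        November 2027         
Mo Tu We Th Fr Sa Su          
 1  2  3*  4  5*  6  7*       
 8  9 10 11 12 13* 14         
15 16 17* 18 19 20 21*        
22 23 24 25 26 27 28*         
29 30                         
                              
                              
                              
                              
                              
                              
                              


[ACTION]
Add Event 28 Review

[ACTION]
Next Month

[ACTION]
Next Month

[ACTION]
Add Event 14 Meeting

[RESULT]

         January 2028         
Mo Tu We Th Fr Sa Su          
                1  2          
 3  4  5  6  7  8  9          
10 11 12 13 14* 15 16         
17 18 19 20 21 22 23          
24 25 26 27 28 29 30          
31                            
                              
                              
                              
                              
                              
                              


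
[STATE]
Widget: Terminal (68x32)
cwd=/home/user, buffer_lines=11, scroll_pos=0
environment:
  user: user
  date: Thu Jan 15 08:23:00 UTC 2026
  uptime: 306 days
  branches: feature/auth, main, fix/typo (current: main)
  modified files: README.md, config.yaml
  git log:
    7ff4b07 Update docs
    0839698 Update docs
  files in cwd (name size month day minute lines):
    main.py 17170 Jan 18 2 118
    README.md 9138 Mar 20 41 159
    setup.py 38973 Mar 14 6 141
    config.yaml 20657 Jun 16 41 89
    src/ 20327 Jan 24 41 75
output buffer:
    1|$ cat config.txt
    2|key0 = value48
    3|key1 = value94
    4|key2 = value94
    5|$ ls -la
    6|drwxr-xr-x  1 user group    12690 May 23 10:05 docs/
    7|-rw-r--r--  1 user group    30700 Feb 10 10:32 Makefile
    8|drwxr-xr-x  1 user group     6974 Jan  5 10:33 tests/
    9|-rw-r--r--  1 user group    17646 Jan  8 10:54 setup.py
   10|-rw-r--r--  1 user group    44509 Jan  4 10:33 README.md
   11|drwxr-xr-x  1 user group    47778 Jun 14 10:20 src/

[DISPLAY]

$ cat config.txt                                                    
key0 = value48                                                      
key1 = value94                                                      
key2 = value94                                                      
$ ls -la                                                            
drwxr-xr-x  1 user group    12690 May 23 10:05 docs/                
-rw-r--r--  1 user group    30700 Feb 10 10:32 Makefile             
drwxr-xr-x  1 user group     6974 Jan  5 10:33 tests/               
-rw-r--r--  1 user group    17646 Jan  8 10:54 setup.py             
-rw-r--r--  1 user group    44509 Jan  4 10:33 README.md            
drwxr-xr-x  1 user group    47778 Jun 14 10:20 src/                 
$ █                                                                 
                                                                    
                                                                    
                                                                    
                                                                    
                                                                    
                                                                    
                                                                    
                                                                    
                                                                    
                                                                    
                                                                    
                                                                    
                                                                    
                                                                    
                                                                    
                                                                    
                                                                    
                                                                    
                                                                    
                                                                    


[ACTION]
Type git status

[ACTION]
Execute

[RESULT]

$ cat config.txt                                                    
key0 = value48                                                      
key1 = value94                                                      
key2 = value94                                                      
$ ls -la                                                            
drwxr-xr-x  1 user group    12690 May 23 10:05 docs/                
-rw-r--r--  1 user group    30700 Feb 10 10:32 Makefile             
drwxr-xr-x  1 user group     6974 Jan  5 10:33 tests/               
-rw-r--r--  1 user group    17646 Jan  8 10:54 setup.py             
-rw-r--r--  1 user group    44509 Jan  4 10:33 README.md            
drwxr-xr-x  1 user group    47778 Jun 14 10:20 src/                 
$ git status                                                        
On branch main                                                      
Changes not staged for commit:                                      
                                                                    
        modified:   README.md                                       
        modified:   config.yaml                                     
$ █                                                                 
                                                                    
                                                                    
                                                                    
                                                                    
                                                                    
                                                                    
                                                                    
                                                                    
                                                                    
                                                                    
                                                                    
                                                                    
                                                                    
                                                                    


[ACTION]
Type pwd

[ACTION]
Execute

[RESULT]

$ cat config.txt                                                    
key0 = value48                                                      
key1 = value94                                                      
key2 = value94                                                      
$ ls -la                                                            
drwxr-xr-x  1 user group    12690 May 23 10:05 docs/                
-rw-r--r--  1 user group    30700 Feb 10 10:32 Makefile             
drwxr-xr-x  1 user group     6974 Jan  5 10:33 tests/               
-rw-r--r--  1 user group    17646 Jan  8 10:54 setup.py             
-rw-r--r--  1 user group    44509 Jan  4 10:33 README.md            
drwxr-xr-x  1 user group    47778 Jun 14 10:20 src/                 
$ git status                                                        
On branch main                                                      
Changes not staged for commit:                                      
                                                                    
        modified:   README.md                                       
        modified:   config.yaml                                     
$ pwd                                                               
/home/user                                                          
$ █                                                                 
                                                                    
                                                                    
                                                                    
                                                                    
                                                                    
                                                                    
                                                                    
                                                                    
                                                                    
                                                                    
                                                                    
                                                                    


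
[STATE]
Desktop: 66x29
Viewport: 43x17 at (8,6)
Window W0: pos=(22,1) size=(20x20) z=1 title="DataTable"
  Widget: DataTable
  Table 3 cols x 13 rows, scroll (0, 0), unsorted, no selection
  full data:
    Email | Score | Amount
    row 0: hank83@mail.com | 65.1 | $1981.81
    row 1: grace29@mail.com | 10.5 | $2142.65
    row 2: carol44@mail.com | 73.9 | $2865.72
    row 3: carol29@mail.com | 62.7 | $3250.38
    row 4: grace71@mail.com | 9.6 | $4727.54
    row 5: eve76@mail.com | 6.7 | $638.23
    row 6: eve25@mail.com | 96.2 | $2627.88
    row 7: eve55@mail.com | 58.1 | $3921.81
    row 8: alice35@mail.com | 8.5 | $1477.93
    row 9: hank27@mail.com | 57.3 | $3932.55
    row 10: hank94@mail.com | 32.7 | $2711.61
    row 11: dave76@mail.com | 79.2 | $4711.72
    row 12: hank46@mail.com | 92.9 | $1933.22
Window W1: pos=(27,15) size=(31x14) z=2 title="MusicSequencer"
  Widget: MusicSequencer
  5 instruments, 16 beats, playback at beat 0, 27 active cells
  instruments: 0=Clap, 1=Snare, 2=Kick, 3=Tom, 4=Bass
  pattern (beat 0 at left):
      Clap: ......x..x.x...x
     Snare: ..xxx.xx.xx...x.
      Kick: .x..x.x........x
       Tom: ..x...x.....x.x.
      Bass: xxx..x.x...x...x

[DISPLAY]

              ┃hank83@mail.com │6┃         
              ┃grace29@mail.com│1┃         
              ┃carol44@mail.com│7┃         
              ┃carol29@mail.com│6┃         
              ┃grace71@mail.com│9┃         
              ┃eve76@mail.com  │6┃         
              ┃eve25@mail.com  │9┃         
              ┃eve55@mail.com  │5┃         
              ┃alice35@mail.com│8┃         
              ┃hank┏━━━━━━━━━━━━━━━━━━━━━━━
              ┃hank┃ MusicSequencer        
              ┃dave┠───────────────────────
              ┃hank┃      ▼123456789012345 
              ┃    ┃  Clap······█··█·█···█ 
              ┗━━━━┃ Snare··███·██·██···█· 
                   ┃  Kick·█··█·█········█ 
                   ┃   Tom··█···█·····█·█· 


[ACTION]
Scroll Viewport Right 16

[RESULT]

hank83@mail.com │6┃                        
grace29@mail.com│1┃                        
carol44@mail.com│7┃                        
carol29@mail.com│6┃                        
grace71@mail.com│9┃                        
eve76@mail.com  │6┃                        
eve25@mail.com  │9┃                        
eve55@mail.com  │5┃                        
alice35@mail.com│8┃                        
hank┏━━━━━━━━━━━━━━━━━━━━━━━━━━━━━┓        
hank┃ MusicSequencer              ┃        
dave┠─────────────────────────────┨        
hank┃      ▼123456789012345       ┃        
    ┃  Clap······█··█·█···█       ┃        
━━━━┃ Snare··███·██·██···█·       ┃        
    ┃  Kick·█··█·█········█       ┃        
    ┃   Tom··█···█·····█·█·       ┃        


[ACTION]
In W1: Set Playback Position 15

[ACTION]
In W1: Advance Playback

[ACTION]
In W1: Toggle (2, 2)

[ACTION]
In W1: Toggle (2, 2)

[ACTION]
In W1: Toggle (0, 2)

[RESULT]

hank83@mail.com │6┃                        
grace29@mail.com│1┃                        
carol44@mail.com│7┃                        
carol29@mail.com│6┃                        
grace71@mail.com│9┃                        
eve76@mail.com  │6┃                        
eve25@mail.com  │9┃                        
eve55@mail.com  │5┃                        
alice35@mail.com│8┃                        
hank┏━━━━━━━━━━━━━━━━━━━━━━━━━━━━━┓        
hank┃ MusicSequencer              ┃        
dave┠─────────────────────────────┨        
hank┃      ▼123456789012345       ┃        
    ┃  Clap··█···█··█·█···█       ┃        
━━━━┃ Snare··███·██·██···█·       ┃        
    ┃  Kick·█··█·█········█       ┃        
    ┃   Tom··█···█·····█·█·       ┃        


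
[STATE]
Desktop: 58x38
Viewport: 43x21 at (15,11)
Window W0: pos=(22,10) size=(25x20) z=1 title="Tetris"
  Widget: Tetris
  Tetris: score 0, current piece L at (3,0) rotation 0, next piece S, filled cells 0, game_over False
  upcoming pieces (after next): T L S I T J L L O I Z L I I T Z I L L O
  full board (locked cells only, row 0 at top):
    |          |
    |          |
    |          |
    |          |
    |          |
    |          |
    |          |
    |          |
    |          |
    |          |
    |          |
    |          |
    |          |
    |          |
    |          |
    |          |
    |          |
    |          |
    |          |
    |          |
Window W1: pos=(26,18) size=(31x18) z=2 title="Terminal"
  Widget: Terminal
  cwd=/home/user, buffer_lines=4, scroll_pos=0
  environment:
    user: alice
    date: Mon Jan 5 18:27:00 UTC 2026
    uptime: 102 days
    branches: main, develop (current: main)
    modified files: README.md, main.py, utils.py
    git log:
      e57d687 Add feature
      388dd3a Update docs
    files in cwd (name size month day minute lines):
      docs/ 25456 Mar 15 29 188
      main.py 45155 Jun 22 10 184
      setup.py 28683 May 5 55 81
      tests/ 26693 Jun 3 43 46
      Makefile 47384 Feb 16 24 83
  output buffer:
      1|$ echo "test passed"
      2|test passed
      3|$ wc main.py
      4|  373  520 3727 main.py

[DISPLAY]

       ┃ Tetris                ┃           
       ┠───────────────────────┨           
       ┃          │Next:       ┃           
       ┃          │ ░░         ┃           
       ┃          │░░          ┃           
       ┃          │            ┃           
       ┃          │            ┃           
       ┃   ┏━━━━━━━━━━━━━━━━━━━━━━━━━━━━━┓ 
       ┃   ┃ Terminal                    ┃ 
       ┃   ┠─────────────────────────────┨ 
       ┃   ┃$ echo "test passed"         ┃ 
       ┃   ┃test passed                  ┃ 
       ┃   ┃$ wc main.py                 ┃ 
       ┃   ┃  373  520 3727 main.py      ┃ 
       ┃   ┃$ █                          ┃ 
       ┃   ┃                             ┃ 
       ┃   ┃                             ┃ 
       ┃   ┃                             ┃ 
       ┗━━━┃                             ┃ 
           ┃                             ┃ 
           ┃                             ┃ 


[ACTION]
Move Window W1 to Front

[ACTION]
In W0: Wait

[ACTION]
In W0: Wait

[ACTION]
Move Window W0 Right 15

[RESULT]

                  ┃ Tetris                ┃
                  ┠───────────────────────┨
                  ┃          │Next:       ┃
                  ┃          │ ░░         ┃
                  ┃          │░░          ┃
                  ┃          │            ┃
                  ┃          │            ┃
           ┏━━━━━━━━━━━━━━━━━━━━━━━━━━━━━┓┃
           ┃ Terminal                    ┃┃
           ┠─────────────────────────────┨┃
           ┃$ echo "test passed"         ┃┃
           ┃test passed                  ┃┃
           ┃$ wc main.py                 ┃┃
           ┃  373  520 3727 main.py      ┃┃
           ┃$ █                          ┃┃
           ┃                             ┃┃
           ┃                             ┃┃
           ┃                             ┃┃
           ┃                             ┃┛
           ┃                             ┃ 
           ┃                             ┃ 


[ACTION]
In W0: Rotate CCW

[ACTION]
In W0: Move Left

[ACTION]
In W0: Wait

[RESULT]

                  ┃ Tetris                ┃
                  ┠───────────────────────┨
                  ┃   ▒      │Next:       ┃
                  ┃   ▒      │ ░░         ┃
                  ┃          │░░          ┃
                  ┃          │            ┃
                  ┃          │            ┃
           ┏━━━━━━━━━━━━━━━━━━━━━━━━━━━━━┓┃
           ┃ Terminal                    ┃┃
           ┠─────────────────────────────┨┃
           ┃$ echo "test passed"         ┃┃
           ┃test passed                  ┃┃
           ┃$ wc main.py                 ┃┃
           ┃  373  520 3727 main.py      ┃┃
           ┃$ █                          ┃┃
           ┃                             ┃┃
           ┃                             ┃┃
           ┃                             ┃┃
           ┃                             ┃┛
           ┃                             ┃ 
           ┃                             ┃ 
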